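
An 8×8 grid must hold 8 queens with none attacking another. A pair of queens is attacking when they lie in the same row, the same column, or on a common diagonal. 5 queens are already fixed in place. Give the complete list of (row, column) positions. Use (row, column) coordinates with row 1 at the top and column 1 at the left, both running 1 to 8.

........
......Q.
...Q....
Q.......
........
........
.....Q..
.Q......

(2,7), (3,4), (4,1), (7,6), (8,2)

(1,5) (2,7) (3,4) (4,1) (5,3) (6,8) (7,6) (8,2)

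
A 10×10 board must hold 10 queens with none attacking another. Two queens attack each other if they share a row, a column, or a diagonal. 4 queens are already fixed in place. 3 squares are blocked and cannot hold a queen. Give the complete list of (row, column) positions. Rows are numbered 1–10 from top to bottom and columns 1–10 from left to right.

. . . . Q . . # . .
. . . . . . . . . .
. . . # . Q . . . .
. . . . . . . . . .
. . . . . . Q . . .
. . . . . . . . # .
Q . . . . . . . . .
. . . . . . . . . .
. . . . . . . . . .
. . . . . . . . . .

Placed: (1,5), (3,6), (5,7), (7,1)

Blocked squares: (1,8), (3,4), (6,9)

(1,5) (2,3) (3,6) (4,10) (5,7) (6,4) (7,1) (8,8) (9,2) (10,9)

Row 2: attacked by (1,5)→{4,5,6}; (3,6)→{5,6,7}; (5,7)→{4,7,10}; (7,1)→{1,6}. Safe: 2, 3, 8, 9. Place at column 3.
Row 4: attacked by (1,5)→{2,5,8}; (2,3)→{1,3,5}; (3,6)→{5,6,7}; (5,7)→{6,7,8}; (7,1)→{1,4}. Safe: 9, 10. Place at column 10.
Row 6: attacked by (1,5)→{5,10}; (2,3)→{3,7}; (3,6)→{3,6,9}; (4,10)→{8,10}; (5,7)→{6,7,8}; (7,1)→{1,2}. Blocked: 9. Safe: 4. Place at column 4.
Row 8: attacked by (1,5)→{5}; (2,3)→{3,9}; (3,6)→{1,6}; (4,10)→{6,10}; (5,7)→{4,7,10}; (6,4)→{2,4,6}; (7,1)→{1,2}. Safe: 8. Place at column 8.
Row 9: attacked by (1,5)→{5}; (2,3)→{3,10}; (3,6)→{6}; (4,10)→{5,10}; (5,7)→{3,7}; (6,4)→{1,4,7}; (7,1)→{1,3}; (8,8)→{7,8,9}. Safe: 2. Place at column 2.
Row 10: attacked by (1,5)→{5}; (2,3)→{3}; (3,6)→{6}; (4,10)→{4,10}; (5,7)→{2,7}; (6,4)→{4,8}; (7,1)→{1,4}; (8,8)→{6,8,10}; (9,2)→{1,2,3}. Safe: 9. Place at column 9.
Columns [5, 3, 6, 10, 7, 4, 1, 8, 2, 9], r−c [-4, -1, -3, -6, -2, 2, 6, 0, 7, 1], r+c [6, 5, 9, 14, 12, 10, 8, 16, 11, 19] are all distinct, so no two queens attack.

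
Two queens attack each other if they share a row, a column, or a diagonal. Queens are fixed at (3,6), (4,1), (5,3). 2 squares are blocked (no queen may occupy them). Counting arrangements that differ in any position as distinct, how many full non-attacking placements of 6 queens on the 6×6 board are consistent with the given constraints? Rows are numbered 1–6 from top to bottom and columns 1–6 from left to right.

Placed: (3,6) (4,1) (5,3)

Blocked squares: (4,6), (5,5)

Branch on row 1: col 2 → 1; col 5 → 0.
Sum: 1 + 0 = 1.

1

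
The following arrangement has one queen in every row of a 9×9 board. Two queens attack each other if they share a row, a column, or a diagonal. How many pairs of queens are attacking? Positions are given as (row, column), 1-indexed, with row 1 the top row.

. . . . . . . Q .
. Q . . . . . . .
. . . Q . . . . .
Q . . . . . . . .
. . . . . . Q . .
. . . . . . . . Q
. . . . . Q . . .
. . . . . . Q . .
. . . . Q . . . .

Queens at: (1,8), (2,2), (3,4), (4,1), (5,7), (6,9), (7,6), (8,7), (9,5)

Same column: (5,7)–(8,7) (column 7).
Same diagonal: (6,9)–(8,7) (|6−8| = |9−7| = 2); (7,6)–(8,7) (|7−8| = |6−7| = 1).
Total attacking pairs: 3.

3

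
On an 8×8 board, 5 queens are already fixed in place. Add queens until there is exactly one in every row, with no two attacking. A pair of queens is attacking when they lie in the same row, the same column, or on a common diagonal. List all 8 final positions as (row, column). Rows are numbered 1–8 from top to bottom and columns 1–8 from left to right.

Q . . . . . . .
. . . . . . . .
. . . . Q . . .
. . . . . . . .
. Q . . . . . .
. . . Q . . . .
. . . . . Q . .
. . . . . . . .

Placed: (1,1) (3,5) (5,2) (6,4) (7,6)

Row 2: attacked by (1,1)→{1,2}; (3,5)→{4,5,6}; (5,2)→{2,5}; (6,4)→{4,8}; (7,6)→{1,6}. Safe: 3, 7. Place at column 7.
Row 4: attacked by (1,1)→{1,4}; (2,7)→{5,7}; (3,5)→{4,5,6}; (5,2)→{1,2,3}; (6,4)→{2,4,6}; (7,6)→{3,6}. Safe: 8. Place at column 8.
Row 8: attacked by (1,1)→{1,8}; (2,7)→{1,7}; (3,5)→{5}; (4,8)→{4,8}; (5,2)→{2,5}; (6,4)→{2,4,6}; (7,6)→{5,6,7}. Safe: 3. Place at column 3.
Columns [1, 7, 5, 8, 2, 4, 6, 3], r−c [0, -5, -2, -4, 3, 2, 1, 5], r+c [2, 9, 8, 12, 7, 10, 13, 11] are all distinct, so no two queens attack.

(1,1) (2,7) (3,5) (4,8) (5,2) (6,4) (7,6) (8,3)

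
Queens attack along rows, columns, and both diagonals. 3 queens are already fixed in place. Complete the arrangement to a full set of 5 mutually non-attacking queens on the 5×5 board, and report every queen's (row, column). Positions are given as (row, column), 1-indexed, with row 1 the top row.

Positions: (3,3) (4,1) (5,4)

Row 1: attacked by (3,3)→{1,3,5}; (4,1)→{1,4}; (5,4)→{4}. Safe: 2. Place at column 2.
Row 2: attacked by (1,2)→{1,2,3}; (3,3)→{2,3,4}; (4,1)→{1,3}; (5,4)→{1,4}. Safe: 5. Place at column 5.
Columns [2, 5, 3, 1, 4], r−c [-1, -3, 0, 3, 1], r+c [3, 7, 6, 5, 9] are all distinct, so no two queens attack.

(1,2) (2,5) (3,3) (4,1) (5,4)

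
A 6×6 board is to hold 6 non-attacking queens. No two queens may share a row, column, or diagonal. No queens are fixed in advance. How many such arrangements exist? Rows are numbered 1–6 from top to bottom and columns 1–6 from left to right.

Branch on row 1: col 1 → 0; col 2 → 1; col 3 → 1; col 4 → 1; col 5 → 1; col 6 → 0.
Sum: 0 + 1 + 1 + 1 + 1 + 0 = 4.
(This is the classic 6-queens count.)

4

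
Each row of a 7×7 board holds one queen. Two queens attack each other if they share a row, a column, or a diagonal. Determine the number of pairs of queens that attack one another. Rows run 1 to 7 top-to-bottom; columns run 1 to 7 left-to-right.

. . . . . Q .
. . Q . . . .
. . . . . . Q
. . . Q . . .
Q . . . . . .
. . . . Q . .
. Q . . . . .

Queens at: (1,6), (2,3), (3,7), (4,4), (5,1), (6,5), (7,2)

All columns are distinct and no two queens satisfy |Δrow| = |Δcol|, so no pair attacks.

0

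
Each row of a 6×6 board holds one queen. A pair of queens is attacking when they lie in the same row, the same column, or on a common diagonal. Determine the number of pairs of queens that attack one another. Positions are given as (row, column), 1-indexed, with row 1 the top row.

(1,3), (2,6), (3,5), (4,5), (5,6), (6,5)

Same column: (2,6)–(5,6) (column 6); (3,5)–(4,5) (column 5); (3,5)–(6,5) (column 5); (4,5)–(6,5) (column 5).
Same diagonal: (1,3)–(3,5) (|1−3| = |3−5| = 2); (2,6)–(3,5) (|2−3| = |6−5| = 1); (4,5)–(5,6) (|4−5| = |5−6| = 1); (5,6)–(6,5) (|5−6| = |6−5| = 1).
Total attacking pairs: 8.

8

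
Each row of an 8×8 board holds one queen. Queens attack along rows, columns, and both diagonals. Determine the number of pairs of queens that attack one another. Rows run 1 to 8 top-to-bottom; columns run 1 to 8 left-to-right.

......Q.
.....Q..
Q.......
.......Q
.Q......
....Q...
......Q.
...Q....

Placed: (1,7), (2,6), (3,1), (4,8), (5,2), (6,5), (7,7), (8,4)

Same column: (1,7)–(7,7) (column 7).
Same diagonal: (1,7)–(2,6) (|1−2| = |7−6| = 1); (2,6)–(4,8) (|2−4| = |6−8| = 2); (4,8)–(8,4) (|4−8| = |8−4| = 4).
Total attacking pairs: 4.

4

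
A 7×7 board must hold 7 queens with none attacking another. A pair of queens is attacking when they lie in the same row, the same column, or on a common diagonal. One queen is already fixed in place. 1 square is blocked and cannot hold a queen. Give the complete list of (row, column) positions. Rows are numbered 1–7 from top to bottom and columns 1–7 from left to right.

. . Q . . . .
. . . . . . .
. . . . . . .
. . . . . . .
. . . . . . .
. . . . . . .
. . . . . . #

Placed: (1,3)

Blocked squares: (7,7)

(1,3) (2,7) (3,4) (4,1) (5,5) (6,2) (7,6)

Row 2: attacked by (1,3)→{2,3,4}. Safe: 1, 5, 6, 7. Place at column 7.
Row 3: attacked by (1,3)→{1,3,5}; (2,7)→{6,7}. Safe: 2, 4. Place at column 4.
Row 4: attacked by (1,3)→{3,6}; (2,7)→{5,7}; (3,4)→{3,4,5}. Safe: 1, 2. Place at column 1.
Row 5: attacked by (1,3)→{3,7}; (2,7)→{4,7}; (3,4)→{2,4,6}; (4,1)→{1,2}. Safe: 5. Place at column 5.
Row 6: attacked by (1,3)→{3}; (2,7)→{3,7}; (3,4)→{1,4,7}; (4,1)→{1,3}; (5,5)→{4,5,6}. Safe: 2. Place at column 2.
Row 7: attacked by (1,3)→{3}; (2,7)→{2,7}; (3,4)→{4}; (4,1)→{1,4}; (5,5)→{3,5,7}; (6,2)→{1,2,3}. Blocked: 7. Safe: 6. Place at column 6.
Columns [3, 7, 4, 1, 5, 2, 6], r−c [-2, -5, -1, 3, 0, 4, 1], r+c [4, 9, 7, 5, 10, 8, 13] are all distinct, so no two queens attack.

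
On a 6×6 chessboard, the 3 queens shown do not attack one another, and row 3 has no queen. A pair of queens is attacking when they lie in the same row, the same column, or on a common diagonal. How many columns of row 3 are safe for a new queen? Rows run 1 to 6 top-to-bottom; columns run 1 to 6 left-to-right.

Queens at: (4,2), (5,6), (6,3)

1

(4,2) attacks row 3 at column 2 and diagonals 1, 3.
(5,6) attacks row 3 at column 6 and diagonals 4.
(6,3) attacks row 3 at column 3 and diagonals 6.
Attacked columns: {1, 2, 3, 4, 6}. Safe: {5}.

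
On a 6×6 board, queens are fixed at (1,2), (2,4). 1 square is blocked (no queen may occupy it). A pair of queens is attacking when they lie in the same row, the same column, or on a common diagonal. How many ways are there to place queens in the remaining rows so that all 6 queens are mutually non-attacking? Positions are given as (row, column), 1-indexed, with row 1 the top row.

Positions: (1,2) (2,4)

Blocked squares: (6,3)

Branch on row 3: col 1 → 0; col 6 → 1.
Sum: 0 + 1 = 1.

1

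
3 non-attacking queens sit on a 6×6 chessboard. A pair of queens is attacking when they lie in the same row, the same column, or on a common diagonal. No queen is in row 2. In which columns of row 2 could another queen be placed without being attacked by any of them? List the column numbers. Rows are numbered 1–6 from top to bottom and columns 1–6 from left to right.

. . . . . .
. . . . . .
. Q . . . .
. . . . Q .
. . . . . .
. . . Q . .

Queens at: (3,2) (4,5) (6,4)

columns 6

(3,2) attacks row 2 at column 2 and diagonals 1, 3.
(4,5) attacks row 2 at column 5 and diagonals 3.
(6,4) attacks row 2 at column 4.
Attacked columns: {1, 2, 3, 4, 5}. Safe: {6}.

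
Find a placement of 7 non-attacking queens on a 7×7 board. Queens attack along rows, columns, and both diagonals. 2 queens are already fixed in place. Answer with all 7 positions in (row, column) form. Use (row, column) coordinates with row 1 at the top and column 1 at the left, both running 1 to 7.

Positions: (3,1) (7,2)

(1,6) (2,3) (3,1) (4,4) (5,7) (6,5) (7,2)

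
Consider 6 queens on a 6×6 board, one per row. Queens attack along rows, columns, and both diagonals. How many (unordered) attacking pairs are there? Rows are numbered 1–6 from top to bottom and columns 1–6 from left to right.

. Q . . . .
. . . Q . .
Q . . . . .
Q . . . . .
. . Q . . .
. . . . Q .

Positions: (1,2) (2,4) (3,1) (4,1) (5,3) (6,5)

2

Same column: (3,1)–(4,1) (column 1).
Same diagonal: (3,1)–(5,3) (|3−5| = |1−3| = 2).
Total attacking pairs: 2.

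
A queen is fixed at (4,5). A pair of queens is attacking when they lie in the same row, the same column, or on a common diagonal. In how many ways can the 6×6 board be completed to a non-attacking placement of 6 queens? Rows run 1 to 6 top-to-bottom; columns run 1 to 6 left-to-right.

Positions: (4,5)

Branch on row 1: col 1 → 0; col 3 → 1; col 4 → 0; col 6 → 0.
Sum: 0 + 1 + 0 + 0 = 1.

1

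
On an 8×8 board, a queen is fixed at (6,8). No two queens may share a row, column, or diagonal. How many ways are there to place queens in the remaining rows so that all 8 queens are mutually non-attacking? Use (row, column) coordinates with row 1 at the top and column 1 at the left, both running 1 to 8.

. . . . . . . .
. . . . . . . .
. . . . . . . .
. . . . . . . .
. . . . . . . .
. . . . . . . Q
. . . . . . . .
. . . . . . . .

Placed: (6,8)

16

Branch on row 1: col 1 → 0; col 2 → 3; col 4 → 4; col 5 → 4; col 6 → 4; col 7 → 1.
Sum: 0 + 3 + 4 + 4 + 4 + 1 = 16.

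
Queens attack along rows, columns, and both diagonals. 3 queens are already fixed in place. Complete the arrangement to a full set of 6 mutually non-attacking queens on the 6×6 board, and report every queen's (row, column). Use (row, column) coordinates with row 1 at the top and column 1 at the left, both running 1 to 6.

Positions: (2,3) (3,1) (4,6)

Row 1: attacked by (2,3)→{2,3,4}; (3,1)→{1,3}; (4,6)→{3,6}. Safe: 5. Place at column 5.
Row 5: attacked by (1,5)→{1,5}; (2,3)→{3,6}; (3,1)→{1,3}; (4,6)→{5,6}. Safe: 2, 4. Place at column 4.
Row 6: attacked by (1,5)→{5}; (2,3)→{3}; (3,1)→{1,4}; (4,6)→{4,6}; (5,4)→{3,4,5}. Safe: 2. Place at column 2.
Columns [5, 3, 1, 6, 4, 2], r−c [-4, -1, 2, -2, 1, 4], r+c [6, 5, 4, 10, 9, 8] are all distinct, so no two queens attack.

(1,5) (2,3) (3,1) (4,6) (5,4) (6,2)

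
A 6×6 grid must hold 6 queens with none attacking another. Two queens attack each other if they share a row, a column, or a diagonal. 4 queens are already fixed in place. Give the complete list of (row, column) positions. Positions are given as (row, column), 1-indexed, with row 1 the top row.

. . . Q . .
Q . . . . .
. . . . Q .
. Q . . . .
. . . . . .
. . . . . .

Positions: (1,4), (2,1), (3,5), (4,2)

(1,4) (2,1) (3,5) (4,2) (5,6) (6,3)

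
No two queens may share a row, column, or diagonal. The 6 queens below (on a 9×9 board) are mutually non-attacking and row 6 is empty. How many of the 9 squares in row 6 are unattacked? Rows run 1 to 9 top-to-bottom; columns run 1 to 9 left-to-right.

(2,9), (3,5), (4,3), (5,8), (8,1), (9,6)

1

(2,9) attacks row 6 at column 9 and diagonals 5.
(3,5) attacks row 6 at column 5 and diagonals 2, 8.
(4,3) attacks row 6 at column 3 and diagonals 1, 5.
(5,8) attacks row 6 at column 8 and diagonals 7, 9.
(8,1) attacks row 6 at column 1 and diagonals 3.
(9,6) attacks row 6 at column 6 and diagonals 3, 9.
Attacked columns: {1, 2, 3, 5, 6, 7, 8, 9}. Safe: {4}.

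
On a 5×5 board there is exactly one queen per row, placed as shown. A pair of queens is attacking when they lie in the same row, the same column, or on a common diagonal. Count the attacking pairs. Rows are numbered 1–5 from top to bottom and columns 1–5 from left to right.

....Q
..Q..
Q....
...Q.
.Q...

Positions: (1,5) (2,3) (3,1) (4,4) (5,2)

All columns are distinct and no two queens satisfy |Δrow| = |Δcol|, so no pair attacks.

0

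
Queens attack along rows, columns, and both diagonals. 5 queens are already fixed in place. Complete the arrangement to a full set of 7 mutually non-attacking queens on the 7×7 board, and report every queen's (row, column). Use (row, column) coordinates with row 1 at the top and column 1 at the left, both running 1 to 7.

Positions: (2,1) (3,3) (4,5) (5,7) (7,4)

(1,6) (2,1) (3,3) (4,5) (5,7) (6,2) (7,4)

Row 1: attacked by (2,1)→{1,2}; (3,3)→{1,3,5}; (4,5)→{2,5}; (5,7)→{3,7}; (7,4)→{4}. Safe: 6. Place at column 6.
Row 6: attacked by (1,6)→{1,6}; (2,1)→{1,5}; (3,3)→{3,6}; (4,5)→{3,5,7}; (5,7)→{6,7}; (7,4)→{3,4,5}. Safe: 2. Place at column 2.
Columns [6, 1, 3, 5, 7, 2, 4], r−c [-5, 1, 0, -1, -2, 4, 3], r+c [7, 3, 6, 9, 12, 8, 11] are all distinct, so no two queens attack.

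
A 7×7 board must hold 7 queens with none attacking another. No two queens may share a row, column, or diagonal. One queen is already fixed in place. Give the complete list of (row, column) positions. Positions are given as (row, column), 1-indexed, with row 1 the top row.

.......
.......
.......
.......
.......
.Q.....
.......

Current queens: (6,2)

(1,1) (2,4) (3,7) (4,3) (5,6) (6,2) (7,5)

Row 1: attacked by (6,2)→{2,7}. Safe: 1, 3, 4, 5, 6. Place at column 1.
Row 2: attacked by (1,1)→{1,2}; (6,2)→{2,6}. Safe: 3, 4, 5, 7. Place at column 4.
Row 3: attacked by (1,1)→{1,3}; (2,4)→{3,4,5}; (6,2)→{2,5}. Safe: 6, 7. Place at column 7.
Row 4: attacked by (1,1)→{1,4}; (2,4)→{2,4,6}; (3,7)→{6,7}; (6,2)→{2,4}. Safe: 3, 5. Place at column 3.
Row 5: attacked by (1,1)→{1,5}; (2,4)→{1,4,7}; (3,7)→{5,7}; (4,3)→{2,3,4}; (6,2)→{1,2,3}. Safe: 6. Place at column 6.
Row 7: attacked by (1,1)→{1,7}; (2,4)→{4}; (3,7)→{3,7}; (4,3)→{3,6}; (5,6)→{4,6}; (6,2)→{1,2,3}. Safe: 5. Place at column 5.
Columns [1, 4, 7, 3, 6, 2, 5], r−c [0, -2, -4, 1, -1, 4, 2], r+c [2, 6, 10, 7, 11, 8, 12] are all distinct, so no two queens attack.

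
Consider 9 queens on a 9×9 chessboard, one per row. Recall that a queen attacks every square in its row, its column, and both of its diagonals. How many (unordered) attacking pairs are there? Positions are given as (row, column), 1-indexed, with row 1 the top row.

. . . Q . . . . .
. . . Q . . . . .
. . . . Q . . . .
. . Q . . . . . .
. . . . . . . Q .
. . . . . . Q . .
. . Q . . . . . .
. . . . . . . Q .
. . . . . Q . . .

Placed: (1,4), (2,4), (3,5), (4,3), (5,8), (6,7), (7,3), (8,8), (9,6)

Same column: (1,4)–(2,4) (column 4); (4,3)–(7,3) (column 3); (5,8)–(8,8) (column 8).
Same diagonal: (1,4)–(5,8) (|1−5| = |4−8| = 4); (2,4)–(3,5) (|2−3| = |4−5| = 1); (5,8)–(6,7) (|5−6| = |8−7| = 1).
Total attacking pairs: 6.

6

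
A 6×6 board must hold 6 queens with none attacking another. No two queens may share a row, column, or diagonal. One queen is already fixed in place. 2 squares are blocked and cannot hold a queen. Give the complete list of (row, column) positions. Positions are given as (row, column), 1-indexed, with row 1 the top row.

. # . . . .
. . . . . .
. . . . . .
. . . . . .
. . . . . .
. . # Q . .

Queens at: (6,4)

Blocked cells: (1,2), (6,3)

Row 1: attacked by (6,4)→{4}. Blocked: 2. Safe: 1, 3, 5, 6. Place at column 3.
Row 2: attacked by (1,3)→{2,3,4}; (6,4)→{4}. Safe: 1, 5, 6. Place at column 6.
Row 3: attacked by (1,3)→{1,3,5}; (2,6)→{5,6}; (6,4)→{1,4}. Safe: 2. Place at column 2.
Row 4: attacked by (1,3)→{3,6}; (2,6)→{4,6}; (3,2)→{1,2,3}; (6,4)→{2,4,6}. Safe: 5. Place at column 5.
Row 5: attacked by (1,3)→{3}; (2,6)→{3,6}; (3,2)→{2,4}; (4,5)→{4,5,6}; (6,4)→{3,4,5}. Safe: 1. Place at column 1.
Columns [3, 6, 2, 5, 1, 4], r−c [-2, -4, 1, -1, 4, 2], r+c [4, 8, 5, 9, 6, 10] are all distinct, so no two queens attack.

(1,3) (2,6) (3,2) (4,5) (5,1) (6,4)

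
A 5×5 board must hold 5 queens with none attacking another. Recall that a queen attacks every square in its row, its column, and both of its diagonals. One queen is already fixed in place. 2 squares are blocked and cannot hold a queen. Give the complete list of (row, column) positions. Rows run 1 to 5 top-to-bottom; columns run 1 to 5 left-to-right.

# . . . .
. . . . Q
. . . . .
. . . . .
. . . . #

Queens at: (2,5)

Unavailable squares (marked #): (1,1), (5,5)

Row 1: attacked by (2,5)→{4,5}. Blocked: 1. Safe: 2, 3. Place at column 3.
Row 3: attacked by (1,3)→{1,3,5}; (2,5)→{4,5}. Safe: 2. Place at column 2.
Row 4: attacked by (1,3)→{3}; (2,5)→{3,5}; (3,2)→{1,2,3}. Safe: 4. Place at column 4.
Row 5: attacked by (1,3)→{3}; (2,5)→{2,5}; (3,2)→{2,4}; (4,4)→{3,4,5}. Blocked: 5. Safe: 1. Place at column 1.
Columns [3, 5, 2, 4, 1], r−c [-2, -3, 1, 0, 4], r+c [4, 7, 5, 8, 6] are all distinct, so no two queens attack.

(1,3) (2,5) (3,2) (4,4) (5,1)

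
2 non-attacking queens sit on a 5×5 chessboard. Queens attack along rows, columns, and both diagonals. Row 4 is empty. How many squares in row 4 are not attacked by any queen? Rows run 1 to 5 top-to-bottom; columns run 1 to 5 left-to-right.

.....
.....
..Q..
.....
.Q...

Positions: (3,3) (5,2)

1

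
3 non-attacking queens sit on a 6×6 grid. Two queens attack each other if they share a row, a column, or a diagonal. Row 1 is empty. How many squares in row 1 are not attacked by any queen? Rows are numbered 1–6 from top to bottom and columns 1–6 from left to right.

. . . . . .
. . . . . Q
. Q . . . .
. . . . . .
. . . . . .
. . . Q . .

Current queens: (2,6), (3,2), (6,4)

2

(2,6) attacks row 1 at column 6 and diagonals 5.
(3,2) attacks row 1 at column 2 and diagonals 4.
(6,4) attacks row 1 at column 4.
Attacked columns: {2, 4, 5, 6}. Safe: {1, 3}.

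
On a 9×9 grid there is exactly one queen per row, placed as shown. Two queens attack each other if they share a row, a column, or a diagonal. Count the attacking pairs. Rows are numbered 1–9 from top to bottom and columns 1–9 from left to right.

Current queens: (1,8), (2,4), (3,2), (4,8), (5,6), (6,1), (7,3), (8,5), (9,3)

3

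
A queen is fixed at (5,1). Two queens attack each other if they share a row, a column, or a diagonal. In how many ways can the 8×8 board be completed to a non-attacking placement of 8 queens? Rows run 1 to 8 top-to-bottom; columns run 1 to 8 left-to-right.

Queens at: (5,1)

18

Branch on row 1: col 2 → 3; col 3 → 4; col 4 → 5; col 6 → 4; col 7 → 1; col 8 → 1.
Sum: 3 + 4 + 5 + 4 + 1 + 1 = 18.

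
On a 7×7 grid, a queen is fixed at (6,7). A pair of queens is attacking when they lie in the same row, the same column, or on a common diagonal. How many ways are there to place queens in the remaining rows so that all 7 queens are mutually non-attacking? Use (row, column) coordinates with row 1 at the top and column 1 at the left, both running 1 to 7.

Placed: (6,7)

7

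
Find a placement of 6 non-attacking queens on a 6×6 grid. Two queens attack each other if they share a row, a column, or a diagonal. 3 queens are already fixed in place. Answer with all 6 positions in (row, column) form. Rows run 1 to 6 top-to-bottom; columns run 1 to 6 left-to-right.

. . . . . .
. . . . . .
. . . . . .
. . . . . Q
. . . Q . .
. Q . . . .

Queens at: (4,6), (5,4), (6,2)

(1,5) (2,3) (3,1) (4,6) (5,4) (6,2)

Row 1: attacked by (4,6)→{3,6}; (5,4)→{4}; (6,2)→{2}. Safe: 1, 5. Place at column 5.
Row 2: attacked by (1,5)→{4,5,6}; (4,6)→{4,6}; (5,4)→{1,4}; (6,2)→{2,6}. Safe: 3. Place at column 3.
Row 3: attacked by (1,5)→{3,5}; (2,3)→{2,3,4}; (4,6)→{5,6}; (5,4)→{2,4,6}; (6,2)→{2,5}. Safe: 1. Place at column 1.
Columns [5, 3, 1, 6, 4, 2], r−c [-4, -1, 2, -2, 1, 4], r+c [6, 5, 4, 10, 9, 8] are all distinct, so no two queens attack.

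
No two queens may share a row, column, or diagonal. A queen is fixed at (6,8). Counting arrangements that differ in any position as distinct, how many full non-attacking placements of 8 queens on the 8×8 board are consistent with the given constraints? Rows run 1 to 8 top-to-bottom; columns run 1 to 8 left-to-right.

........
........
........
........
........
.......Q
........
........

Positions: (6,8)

16

Branch on row 1: col 1 → 0; col 2 → 3; col 4 → 4; col 5 → 4; col 6 → 4; col 7 → 1.
Sum: 0 + 3 + 4 + 4 + 4 + 1 = 16.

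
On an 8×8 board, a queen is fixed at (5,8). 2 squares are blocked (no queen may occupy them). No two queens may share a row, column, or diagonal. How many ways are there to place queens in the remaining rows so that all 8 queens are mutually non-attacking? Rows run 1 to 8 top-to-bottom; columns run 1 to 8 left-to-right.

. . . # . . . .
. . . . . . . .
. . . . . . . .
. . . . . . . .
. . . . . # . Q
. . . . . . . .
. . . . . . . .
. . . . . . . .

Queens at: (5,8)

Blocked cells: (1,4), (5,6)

18

Branch on row 1: col 1 → 1; col 2 → 1; col 3 → 4; col 5 → 5; col 6 → 4; col 7 → 3.
Sum: 1 + 1 + 4 + 5 + 4 + 3 = 18.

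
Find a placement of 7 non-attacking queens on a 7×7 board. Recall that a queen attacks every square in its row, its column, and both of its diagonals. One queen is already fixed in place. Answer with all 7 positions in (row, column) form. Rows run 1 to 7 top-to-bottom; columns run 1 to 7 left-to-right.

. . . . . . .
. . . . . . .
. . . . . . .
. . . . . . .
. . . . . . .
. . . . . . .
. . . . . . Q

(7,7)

(1,2) (2,4) (3,6) (4,1) (5,3) (6,5) (7,7)

Row 1: attacked by (7,7)→{1,7}. Safe: 2, 3, 4, 5, 6. Place at column 2.
Row 2: attacked by (1,2)→{1,2,3}; (7,7)→{2,7}. Safe: 4, 5, 6. Place at column 4.
Row 3: attacked by (1,2)→{2,4}; (2,4)→{3,4,5}; (7,7)→{3,7}. Safe: 1, 6. Place at column 6.
Row 4: attacked by (1,2)→{2,5}; (2,4)→{2,4,6}; (3,6)→{5,6,7}; (7,7)→{4,7}. Safe: 1, 3. Place at column 1.
Row 5: attacked by (1,2)→{2,6}; (2,4)→{1,4,7}; (3,6)→{4,6}; (4,1)→{1,2}; (7,7)→{5,7}. Safe: 3. Place at column 3.
Row 6: attacked by (1,2)→{2,7}; (2,4)→{4}; (3,6)→{3,6}; (4,1)→{1,3}; (5,3)→{2,3,4}; (7,7)→{6,7}. Safe: 5. Place at column 5.
Columns [2, 4, 6, 1, 3, 5, 7], r−c [-1, -2, -3, 3, 2, 1, 0], r+c [3, 6, 9, 5, 8, 11, 14] are all distinct, so no two queens attack.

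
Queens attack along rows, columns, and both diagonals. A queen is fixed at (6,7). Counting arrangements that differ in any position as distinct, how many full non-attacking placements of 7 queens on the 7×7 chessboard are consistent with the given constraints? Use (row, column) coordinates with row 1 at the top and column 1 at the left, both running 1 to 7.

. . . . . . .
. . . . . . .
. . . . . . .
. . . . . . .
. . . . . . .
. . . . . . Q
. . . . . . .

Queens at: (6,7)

Branch on row 1: col 1 → 1; col 3 → 2; col 4 → 2; col 5 → 1; col 6 → 1.
Sum: 1 + 2 + 2 + 1 + 1 = 7.

7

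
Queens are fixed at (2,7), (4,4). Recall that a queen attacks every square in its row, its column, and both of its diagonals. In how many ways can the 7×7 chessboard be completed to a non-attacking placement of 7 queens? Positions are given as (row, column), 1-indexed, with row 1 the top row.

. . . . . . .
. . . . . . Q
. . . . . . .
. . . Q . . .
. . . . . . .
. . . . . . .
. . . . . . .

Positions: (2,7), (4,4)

2

Branch on row 1: col 2 → 0; col 3 → 1; col 5 → 1.
Sum: 0 + 1 + 1 = 2.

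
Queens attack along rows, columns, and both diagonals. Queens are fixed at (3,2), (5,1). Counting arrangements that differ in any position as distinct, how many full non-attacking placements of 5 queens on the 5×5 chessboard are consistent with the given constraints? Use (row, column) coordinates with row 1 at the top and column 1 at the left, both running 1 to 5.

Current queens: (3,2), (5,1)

1

Branch on row 1: col 3 → 1.
Sum: 1 = 1.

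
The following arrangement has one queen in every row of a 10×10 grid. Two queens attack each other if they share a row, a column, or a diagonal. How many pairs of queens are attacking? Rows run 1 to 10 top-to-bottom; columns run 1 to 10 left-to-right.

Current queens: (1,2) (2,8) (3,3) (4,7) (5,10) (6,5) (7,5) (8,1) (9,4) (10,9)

3

Same column: (6,5)–(7,5) (column 5).
Same diagonal: (4,7)–(6,5) (|4−6| = |7−5| = 2); (6,5)–(10,9) (|6−10| = |5−9| = 4).
Total attacking pairs: 3.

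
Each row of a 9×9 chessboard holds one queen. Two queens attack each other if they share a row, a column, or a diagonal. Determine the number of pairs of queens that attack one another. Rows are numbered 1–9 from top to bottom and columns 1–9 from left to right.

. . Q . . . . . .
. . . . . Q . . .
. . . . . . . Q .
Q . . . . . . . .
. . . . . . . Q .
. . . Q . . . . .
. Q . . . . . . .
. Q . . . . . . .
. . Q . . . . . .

5

Same column: (1,3)–(9,3) (column 3); (3,8)–(5,8) (column 8); (7,2)–(8,2) (column 2).
Same diagonal: (6,4)–(8,2) (|6−8| = |4−2| = 2); (8,2)–(9,3) (|8−9| = |2−3| = 1).
Total attacking pairs: 5.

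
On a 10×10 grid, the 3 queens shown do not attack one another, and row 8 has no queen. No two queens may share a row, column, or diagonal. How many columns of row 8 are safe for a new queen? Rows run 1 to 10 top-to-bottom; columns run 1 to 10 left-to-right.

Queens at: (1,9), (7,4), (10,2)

5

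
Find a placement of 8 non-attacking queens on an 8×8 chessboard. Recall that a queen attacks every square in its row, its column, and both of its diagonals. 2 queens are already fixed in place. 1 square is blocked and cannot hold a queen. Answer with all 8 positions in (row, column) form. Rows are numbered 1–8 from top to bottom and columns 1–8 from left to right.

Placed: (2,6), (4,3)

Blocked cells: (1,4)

(1,1) (2,6) (3,8) (4,3) (5,7) (6,4) (7,2) (8,5)

Row 1: attacked by (2,6)→{5,6,7}; (4,3)→{3,6}. Blocked: 4. Safe: 1, 2, 8. Place at column 1.
Row 3: attacked by (1,1)→{1,3}; (2,6)→{5,6,7}; (4,3)→{2,3,4}. Safe: 8. Place at column 8.
Row 5: attacked by (1,1)→{1,5}; (2,6)→{3,6}; (3,8)→{6,8}; (4,3)→{2,3,4}. Safe: 7. Place at column 7.
Row 6: attacked by (1,1)→{1,6}; (2,6)→{2,6}; (3,8)→{5,8}; (4,3)→{1,3,5}; (5,7)→{6,7,8}. Safe: 4. Place at column 4.
Row 7: attacked by (1,1)→{1,7}; (2,6)→{1,6}; (3,8)→{4,8}; (4,3)→{3,6}; (5,7)→{5,7}; (6,4)→{3,4,5}. Safe: 2. Place at column 2.
Row 8: attacked by (1,1)→{1,8}; (2,6)→{6}; (3,8)→{3,8}; (4,3)→{3,7}; (5,7)→{4,7}; (6,4)→{2,4,6}; (7,2)→{1,2,3}. Safe: 5. Place at column 5.
Columns [1, 6, 8, 3, 7, 4, 2, 5], r−c [0, -4, -5, 1, -2, 2, 5, 3], r+c [2, 8, 11, 7, 12, 10, 9, 13] are all distinct, so no two queens attack.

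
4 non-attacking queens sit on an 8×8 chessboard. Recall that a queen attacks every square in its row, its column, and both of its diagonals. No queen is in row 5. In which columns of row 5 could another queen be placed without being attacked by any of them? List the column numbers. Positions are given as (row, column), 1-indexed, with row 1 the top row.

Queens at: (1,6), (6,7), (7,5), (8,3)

columns 1, 4

(1,6) attacks row 5 at column 6 and diagonals 2.
(6,7) attacks row 5 at column 7 and diagonals 6, 8.
(7,5) attacks row 5 at column 5 and diagonals 3, 7.
(8,3) attacks row 5 at column 3 and diagonals 6.
Attacked columns: {2, 3, 5, 6, 7, 8}. Safe: {1, 4}.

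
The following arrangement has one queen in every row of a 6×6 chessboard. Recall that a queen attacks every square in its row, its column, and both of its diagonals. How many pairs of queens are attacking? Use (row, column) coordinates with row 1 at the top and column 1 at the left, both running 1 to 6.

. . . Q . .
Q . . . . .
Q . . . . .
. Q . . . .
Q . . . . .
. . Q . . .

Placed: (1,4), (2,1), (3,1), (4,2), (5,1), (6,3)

5

Same column: (2,1)–(3,1) (column 1); (2,1)–(5,1) (column 1); (3,1)–(5,1) (column 1).
Same diagonal: (3,1)–(4,2) (|3−4| = |1−2| = 1); (4,2)–(5,1) (|4−5| = |2−1| = 1).
Total attacking pairs: 5.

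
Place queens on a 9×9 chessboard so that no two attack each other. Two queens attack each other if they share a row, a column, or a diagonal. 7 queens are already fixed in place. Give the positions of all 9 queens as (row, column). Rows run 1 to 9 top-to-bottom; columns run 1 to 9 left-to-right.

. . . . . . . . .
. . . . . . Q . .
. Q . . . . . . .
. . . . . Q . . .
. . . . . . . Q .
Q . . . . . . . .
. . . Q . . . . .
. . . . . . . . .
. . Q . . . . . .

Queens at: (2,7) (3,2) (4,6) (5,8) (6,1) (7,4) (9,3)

(1,5) (2,7) (3,2) (4,6) (5,8) (6,1) (7,4) (8,9) (9,3)

Row 1: attacked by (2,7)→{6,7,8}; (3,2)→{2,4}; (4,6)→{3,6,9}; (5,8)→{4,8}; (6,1)→{1,6}; (7,4)→{4}; (9,3)→{3}. Safe: 5. Place at column 5.
Row 8: attacked by (1,5)→{5}; (2,7)→{1,7}; (3,2)→{2,7}; (4,6)→{2,6}; (5,8)→{5,8}; (6,1)→{1,3}; (7,4)→{3,4,5}; (9,3)→{2,3,4}. Safe: 9. Place at column 9.
Columns [5, 7, 2, 6, 8, 1, 4, 9, 3], r−c [-4, -5, 1, -2, -3, 5, 3, -1, 6], r+c [6, 9, 5, 10, 13, 7, 11, 17, 12] are all distinct, so no two queens attack.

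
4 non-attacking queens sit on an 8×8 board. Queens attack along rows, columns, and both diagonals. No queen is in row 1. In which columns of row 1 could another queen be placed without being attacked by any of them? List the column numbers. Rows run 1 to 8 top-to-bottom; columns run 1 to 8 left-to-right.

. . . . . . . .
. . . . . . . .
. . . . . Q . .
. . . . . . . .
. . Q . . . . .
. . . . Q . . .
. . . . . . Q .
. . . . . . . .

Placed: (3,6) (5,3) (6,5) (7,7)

columns 2

(3,6) attacks row 1 at column 6 and diagonals 4, 8.
(5,3) attacks row 1 at column 3 and diagonals 7.
(6,5) attacks row 1 at column 5.
(7,7) attacks row 1 at column 7 and diagonals 1.
Attacked columns: {1, 3, 4, 5, 6, 7, 8}. Safe: {2}.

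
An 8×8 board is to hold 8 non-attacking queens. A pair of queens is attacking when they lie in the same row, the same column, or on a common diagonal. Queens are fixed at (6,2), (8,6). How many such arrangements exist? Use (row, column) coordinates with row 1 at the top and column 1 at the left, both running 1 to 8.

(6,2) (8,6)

Branch on row 1: col 1 → 0; col 3 → 2; col 4 → 0; col 5 → 0; col 8 → 0.
Sum: 0 + 2 + 0 + 0 + 0 = 2.

2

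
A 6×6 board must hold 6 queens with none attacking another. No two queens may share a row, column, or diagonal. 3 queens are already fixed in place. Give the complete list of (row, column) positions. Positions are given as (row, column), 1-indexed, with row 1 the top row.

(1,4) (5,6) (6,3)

(1,4) (2,1) (3,5) (4,2) (5,6) (6,3)

Row 2: attacked by (1,4)→{3,4,5}; (5,6)→{3,6}; (6,3)→{3}. Safe: 1, 2. Place at column 1.
Row 3: attacked by (1,4)→{2,4,6}; (2,1)→{1,2}; (5,6)→{4,6}; (6,3)→{3,6}. Safe: 5. Place at column 5.
Row 4: attacked by (1,4)→{1,4}; (2,1)→{1,3}; (3,5)→{4,5,6}; (5,6)→{5,6}; (6,3)→{1,3,5}. Safe: 2. Place at column 2.
Columns [4, 1, 5, 2, 6, 3], r−c [-3, 1, -2, 2, -1, 3], r+c [5, 3, 8, 6, 11, 9] are all distinct, so no two queens attack.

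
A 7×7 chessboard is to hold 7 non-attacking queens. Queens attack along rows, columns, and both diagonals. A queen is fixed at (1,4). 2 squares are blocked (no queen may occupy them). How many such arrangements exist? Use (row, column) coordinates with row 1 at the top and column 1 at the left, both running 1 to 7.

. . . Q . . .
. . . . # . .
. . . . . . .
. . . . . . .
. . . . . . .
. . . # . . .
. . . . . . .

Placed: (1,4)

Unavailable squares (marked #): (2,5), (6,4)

6

Branch on row 2: col 1 → 2; col 2 → 1; col 6 → 1; col 7 → 2.
Sum: 2 + 1 + 1 + 2 = 6.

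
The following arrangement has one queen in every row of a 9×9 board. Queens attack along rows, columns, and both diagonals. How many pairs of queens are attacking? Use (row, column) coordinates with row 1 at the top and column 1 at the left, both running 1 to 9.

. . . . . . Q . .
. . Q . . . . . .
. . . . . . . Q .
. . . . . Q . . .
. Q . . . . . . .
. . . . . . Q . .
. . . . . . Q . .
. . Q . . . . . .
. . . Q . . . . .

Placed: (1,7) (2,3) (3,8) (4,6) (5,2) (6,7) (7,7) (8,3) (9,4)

8

Same column: (1,7)–(6,7) (column 7); (1,7)–(7,7) (column 7); (2,3)–(8,3) (column 3); (6,7)–(7,7) (column 7).
Same diagonal: (2,3)–(6,7) (|2−6| = |3−7| = 4); (3,8)–(8,3) (|3−8| = |8−3| = 5); (6,7)–(9,4) (|6−9| = |7−4| = 3); (8,3)–(9,4) (|8−9| = |3−4| = 1).
Total attacking pairs: 8.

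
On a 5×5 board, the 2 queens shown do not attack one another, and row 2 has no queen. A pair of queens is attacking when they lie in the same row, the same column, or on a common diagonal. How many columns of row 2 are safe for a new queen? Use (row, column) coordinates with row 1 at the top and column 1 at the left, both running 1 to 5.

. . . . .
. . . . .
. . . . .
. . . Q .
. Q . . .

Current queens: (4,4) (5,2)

2

(4,4) attacks row 2 at column 4 and diagonals 2.
(5,2) attacks row 2 at column 2 and diagonals 5.
Attacked columns: {2, 4, 5}. Safe: {1, 3}.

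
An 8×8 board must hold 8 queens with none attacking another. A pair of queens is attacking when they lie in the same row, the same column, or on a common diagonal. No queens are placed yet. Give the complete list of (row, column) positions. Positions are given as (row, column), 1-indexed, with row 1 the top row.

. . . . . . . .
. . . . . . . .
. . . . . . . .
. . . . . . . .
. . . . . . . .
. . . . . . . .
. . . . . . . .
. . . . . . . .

Row 1: Safe: 1, 2, 3, 4, 5, 6, 7, 8. Place at column 2.
Row 2: attacked by (1,2)→{1,2,3}. Safe: 4, 5, 6, 7, 8. Place at column 8.
Row 3: attacked by (1,2)→{2,4}; (2,8)→{7,8}. Safe: 1, 3, 5, 6. Place at column 6.
Row 4: attacked by (1,2)→{2,5}; (2,8)→{6,8}; (3,6)→{5,6,7}. Safe: 1, 3, 4. Place at column 1.
Row 5: attacked by (1,2)→{2,6}; (2,8)→{5,8}; (3,6)→{4,6,8}; (4,1)→{1,2}. Safe: 3, 7. Place at column 3.
Row 6: attacked by (1,2)→{2,7}; (2,8)→{4,8}; (3,6)→{3,6}; (4,1)→{1,3}; (5,3)→{2,3,4}. Safe: 5. Place at column 5.
Row 7: attacked by (1,2)→{2,8}; (2,8)→{3,8}; (3,6)→{2,6}; (4,1)→{1,4}; (5,3)→{1,3,5}; (6,5)→{4,5,6}. Safe: 7. Place at column 7.
Row 8: attacked by (1,2)→{2}; (2,8)→{2,8}; (3,6)→{1,6}; (4,1)→{1,5}; (5,3)→{3,6}; (6,5)→{3,5,7}; (7,7)→{6,7,8}. Safe: 4. Place at column 4.
Columns [2, 8, 6, 1, 3, 5, 7, 4], r−c [-1, -6, -3, 3, 2, 1, 0, 4], r+c [3, 10, 9, 5, 8, 11, 14, 12] are all distinct, so no two queens attack.

(1,2) (2,8) (3,6) (4,1) (5,3) (6,5) (7,7) (8,4)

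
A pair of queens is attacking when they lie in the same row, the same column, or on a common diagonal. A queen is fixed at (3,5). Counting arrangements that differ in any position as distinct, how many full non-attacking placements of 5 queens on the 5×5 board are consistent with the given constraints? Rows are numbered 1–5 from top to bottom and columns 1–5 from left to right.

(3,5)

Branch on row 1: col 1 → 1; col 2 → 0; col 4 → 1.
Sum: 1 + 0 + 1 = 2.

2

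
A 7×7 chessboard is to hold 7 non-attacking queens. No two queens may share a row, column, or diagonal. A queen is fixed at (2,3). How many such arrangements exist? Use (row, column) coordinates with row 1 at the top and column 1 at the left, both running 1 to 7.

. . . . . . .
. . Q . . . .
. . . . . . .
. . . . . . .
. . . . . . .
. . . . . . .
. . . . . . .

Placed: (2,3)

6

Branch on row 1: col 1 → 1; col 5 → 1; col 6 → 3; col 7 → 1.
Sum: 1 + 1 + 3 + 1 = 6.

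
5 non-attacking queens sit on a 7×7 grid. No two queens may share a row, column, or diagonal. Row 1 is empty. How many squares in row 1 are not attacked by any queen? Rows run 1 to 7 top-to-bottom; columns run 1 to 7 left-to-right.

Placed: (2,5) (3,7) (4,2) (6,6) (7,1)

1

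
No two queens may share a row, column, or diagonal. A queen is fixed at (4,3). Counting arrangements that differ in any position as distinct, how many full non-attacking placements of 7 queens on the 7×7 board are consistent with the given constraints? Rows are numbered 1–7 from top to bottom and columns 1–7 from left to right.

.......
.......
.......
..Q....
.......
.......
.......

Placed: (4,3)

4

Branch on row 1: col 1 → 1; col 2 → 1; col 4 → 1; col 5 → 1; col 7 → 0.
Sum: 1 + 1 + 1 + 1 + 0 = 4.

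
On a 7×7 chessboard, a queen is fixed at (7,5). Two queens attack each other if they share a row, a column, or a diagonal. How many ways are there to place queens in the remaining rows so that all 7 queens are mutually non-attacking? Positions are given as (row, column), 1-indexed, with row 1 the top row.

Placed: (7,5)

6

Branch on row 1: col 1 → 1; col 2 → 1; col 3 → 2; col 4 → 1; col 6 → 0; col 7 → 1.
Sum: 1 + 1 + 2 + 1 + 0 + 1 = 6.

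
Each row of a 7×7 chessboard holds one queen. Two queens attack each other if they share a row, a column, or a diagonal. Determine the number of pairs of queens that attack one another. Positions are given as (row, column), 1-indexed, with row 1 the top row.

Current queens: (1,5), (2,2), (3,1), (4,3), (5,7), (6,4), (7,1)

3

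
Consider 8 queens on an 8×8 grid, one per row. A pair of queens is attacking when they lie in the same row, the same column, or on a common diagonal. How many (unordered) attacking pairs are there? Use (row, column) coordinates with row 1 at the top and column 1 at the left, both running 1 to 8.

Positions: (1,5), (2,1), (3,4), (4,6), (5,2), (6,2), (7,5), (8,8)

3

Same column: (1,5)–(7,5) (column 5); (5,2)–(6,2) (column 2).
Same diagonal: (3,4)–(5,2) (|3−5| = |4−2| = 2).
Total attacking pairs: 3.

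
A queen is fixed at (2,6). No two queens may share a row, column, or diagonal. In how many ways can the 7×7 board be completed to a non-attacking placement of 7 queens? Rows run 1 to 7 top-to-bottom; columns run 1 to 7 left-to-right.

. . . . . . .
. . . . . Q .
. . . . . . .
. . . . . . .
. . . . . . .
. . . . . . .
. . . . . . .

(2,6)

Branch on row 1: col 1 → 1; col 2 → 1; col 3 → 1; col 4 → 1.
Sum: 1 + 1 + 1 + 1 = 4.

4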